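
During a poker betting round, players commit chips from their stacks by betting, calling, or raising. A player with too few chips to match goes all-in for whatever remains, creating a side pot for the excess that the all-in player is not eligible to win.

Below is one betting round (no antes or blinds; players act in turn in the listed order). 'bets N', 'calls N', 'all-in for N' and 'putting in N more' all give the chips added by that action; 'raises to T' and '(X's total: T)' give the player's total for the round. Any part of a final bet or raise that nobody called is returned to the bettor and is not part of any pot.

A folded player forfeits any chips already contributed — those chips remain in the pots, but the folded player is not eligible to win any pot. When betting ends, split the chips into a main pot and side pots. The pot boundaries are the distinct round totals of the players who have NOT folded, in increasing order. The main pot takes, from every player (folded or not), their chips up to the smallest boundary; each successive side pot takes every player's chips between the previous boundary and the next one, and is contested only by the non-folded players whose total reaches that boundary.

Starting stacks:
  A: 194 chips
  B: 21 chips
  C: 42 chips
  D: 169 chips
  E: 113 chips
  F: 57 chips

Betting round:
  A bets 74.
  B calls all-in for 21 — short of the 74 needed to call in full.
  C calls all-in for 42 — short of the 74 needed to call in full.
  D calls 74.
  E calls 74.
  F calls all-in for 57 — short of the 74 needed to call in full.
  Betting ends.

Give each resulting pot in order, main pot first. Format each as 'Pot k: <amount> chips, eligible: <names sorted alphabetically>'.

Pot 1: 126 chips, eligible: A, B, C, D, E, F
Pot 2: 105 chips, eligible: A, C, D, E, F
Pot 3: 60 chips, eligible: A, D, E, F
Pot 4: 51 chips, eligible: A, D, E

Derivation:
Contributions: A=74, B=21, C=42, D=74, E=74, F=57
Pot levels (distinct totals of non-folded players): 21, 42, 57, 74
Layer 1-21: 21 each from A, B, C, D, E, F = 21*6 = 126 chips; eligible A, B, C, D, E, F
Layer 22-42: 21 each from A, C, D, E, F = 21*5 = 105 chips; eligible A, C, D, E, F
Layer 43-57: 15 each from A, D, E, F = 15*4 = 60 chips; eligible A, D, E, F
Layer 58-74: 17 each from A, D, E = 17*3 = 51 chips; eligible A, D, E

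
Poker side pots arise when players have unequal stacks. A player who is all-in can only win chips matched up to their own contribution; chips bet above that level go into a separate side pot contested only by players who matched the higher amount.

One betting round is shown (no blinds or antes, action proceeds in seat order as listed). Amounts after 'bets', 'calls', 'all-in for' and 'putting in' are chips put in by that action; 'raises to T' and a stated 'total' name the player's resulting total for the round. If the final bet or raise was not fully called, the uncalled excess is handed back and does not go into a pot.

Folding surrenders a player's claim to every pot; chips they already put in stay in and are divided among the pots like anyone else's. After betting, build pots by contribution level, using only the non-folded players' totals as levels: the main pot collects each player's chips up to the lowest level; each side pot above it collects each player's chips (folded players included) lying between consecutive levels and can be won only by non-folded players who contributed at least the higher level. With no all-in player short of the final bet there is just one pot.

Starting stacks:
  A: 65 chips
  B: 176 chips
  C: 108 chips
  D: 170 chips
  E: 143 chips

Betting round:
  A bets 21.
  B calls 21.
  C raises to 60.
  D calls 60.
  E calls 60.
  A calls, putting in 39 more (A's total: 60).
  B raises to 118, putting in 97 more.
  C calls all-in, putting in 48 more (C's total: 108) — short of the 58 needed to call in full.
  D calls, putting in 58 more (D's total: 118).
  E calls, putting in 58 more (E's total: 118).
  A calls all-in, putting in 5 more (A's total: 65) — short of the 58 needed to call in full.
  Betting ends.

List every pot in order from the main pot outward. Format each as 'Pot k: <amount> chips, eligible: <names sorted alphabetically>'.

Pot 1: 325 chips, eligible: A, B, C, D, E
Pot 2: 172 chips, eligible: B, C, D, E
Pot 3: 30 chips, eligible: B, D, E

Derivation:
Contributions: A=65, B=118, C=108, D=118, E=118
Pot levels (distinct totals of non-folded players): 65, 108, 118
Layer 1-65: 65 each from A, B, C, D, E = 65*5 = 325 chips; eligible A, B, C, D, E
Layer 66-108: 43 each from B, C, D, E = 43*4 = 172 chips; eligible B, C, D, E
Layer 109-118: 10 each from B, D, E = 10*3 = 30 chips; eligible B, D, E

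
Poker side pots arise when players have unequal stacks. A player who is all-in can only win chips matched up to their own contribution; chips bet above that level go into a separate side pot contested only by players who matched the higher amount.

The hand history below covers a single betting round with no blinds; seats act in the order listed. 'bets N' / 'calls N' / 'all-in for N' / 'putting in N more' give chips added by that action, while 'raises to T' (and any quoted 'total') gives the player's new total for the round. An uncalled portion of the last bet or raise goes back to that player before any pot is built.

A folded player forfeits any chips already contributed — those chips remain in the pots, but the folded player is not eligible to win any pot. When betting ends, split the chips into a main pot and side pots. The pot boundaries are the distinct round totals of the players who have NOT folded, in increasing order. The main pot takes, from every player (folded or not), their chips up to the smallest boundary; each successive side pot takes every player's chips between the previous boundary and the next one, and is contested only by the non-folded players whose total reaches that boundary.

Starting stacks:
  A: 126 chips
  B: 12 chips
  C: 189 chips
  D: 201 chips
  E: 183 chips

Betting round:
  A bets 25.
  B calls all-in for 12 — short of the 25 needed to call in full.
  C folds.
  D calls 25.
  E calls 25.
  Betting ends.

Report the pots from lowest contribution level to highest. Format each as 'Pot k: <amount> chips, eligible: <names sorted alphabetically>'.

Contributions: A=25, B=12, D=25, E=25
Folded: C
Pot levels (distinct totals of non-folded players): 12, 25
Layer 1-12: 12 each from A, B, D, E = 12*4 = 48 chips; eligible A, B, D, E
Layer 13-25: 13 each from A, D, E = 13*3 = 39 chips; eligible A, D, E

Pot 1: 48 chips, eligible: A, B, D, E
Pot 2: 39 chips, eligible: A, D, E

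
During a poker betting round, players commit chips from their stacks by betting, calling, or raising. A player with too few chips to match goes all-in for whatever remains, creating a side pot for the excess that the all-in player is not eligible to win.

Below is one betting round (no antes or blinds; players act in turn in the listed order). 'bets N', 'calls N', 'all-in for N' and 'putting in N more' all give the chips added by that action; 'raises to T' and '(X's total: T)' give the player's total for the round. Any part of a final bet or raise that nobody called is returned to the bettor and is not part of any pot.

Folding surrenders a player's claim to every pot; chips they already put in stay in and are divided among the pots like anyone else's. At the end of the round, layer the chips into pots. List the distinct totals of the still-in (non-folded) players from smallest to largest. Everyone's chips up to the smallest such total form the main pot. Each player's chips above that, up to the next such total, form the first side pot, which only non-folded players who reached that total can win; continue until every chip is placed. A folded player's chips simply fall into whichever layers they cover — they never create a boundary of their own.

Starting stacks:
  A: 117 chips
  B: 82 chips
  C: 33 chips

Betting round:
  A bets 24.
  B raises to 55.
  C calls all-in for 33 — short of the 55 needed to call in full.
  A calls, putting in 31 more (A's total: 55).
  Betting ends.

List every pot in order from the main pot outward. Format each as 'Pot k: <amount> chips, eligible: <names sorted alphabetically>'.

Pot 1: 99 chips, eligible: A, B, C
Pot 2: 44 chips, eligible: A, B

Derivation:
Contributions: A=55, B=55, C=33
Pot levels (distinct totals of non-folded players): 33, 55
Layer 1-33: 33 each from A, B, C = 33*3 = 99 chips; eligible A, B, C
Layer 34-55: 22 each from A, B = 22*2 = 44 chips; eligible A, B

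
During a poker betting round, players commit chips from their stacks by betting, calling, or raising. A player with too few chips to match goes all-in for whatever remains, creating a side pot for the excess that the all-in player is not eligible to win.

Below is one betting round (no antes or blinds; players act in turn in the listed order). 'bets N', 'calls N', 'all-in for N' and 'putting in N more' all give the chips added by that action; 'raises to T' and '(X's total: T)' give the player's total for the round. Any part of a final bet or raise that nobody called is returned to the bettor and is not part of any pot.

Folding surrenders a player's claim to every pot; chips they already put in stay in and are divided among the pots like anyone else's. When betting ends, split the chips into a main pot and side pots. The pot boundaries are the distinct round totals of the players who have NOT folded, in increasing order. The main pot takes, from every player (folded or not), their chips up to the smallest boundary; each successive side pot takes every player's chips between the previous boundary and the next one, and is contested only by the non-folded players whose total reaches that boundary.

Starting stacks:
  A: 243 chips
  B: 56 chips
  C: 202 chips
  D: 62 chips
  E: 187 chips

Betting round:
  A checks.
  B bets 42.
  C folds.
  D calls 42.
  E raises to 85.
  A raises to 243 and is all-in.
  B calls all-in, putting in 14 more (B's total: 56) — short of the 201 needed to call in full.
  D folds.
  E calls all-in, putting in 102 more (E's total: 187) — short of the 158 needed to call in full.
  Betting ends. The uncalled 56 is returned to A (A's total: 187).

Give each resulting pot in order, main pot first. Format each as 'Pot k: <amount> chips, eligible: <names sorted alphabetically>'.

Contributions (after 56 returned to A): A=187, B=56, D=42, E=187
Folded: C, D
Pot levels (distinct totals of non-folded players): 56, 187
Layer 1-56: A 56 + B 56 + D 42 + E 56 = 210 chips; eligible A, B, E
Layer 57-187: 131 each from A, E = 131*2 = 262 chips; eligible A, E

Pot 1: 210 chips, eligible: A, B, E
Pot 2: 262 chips, eligible: A, E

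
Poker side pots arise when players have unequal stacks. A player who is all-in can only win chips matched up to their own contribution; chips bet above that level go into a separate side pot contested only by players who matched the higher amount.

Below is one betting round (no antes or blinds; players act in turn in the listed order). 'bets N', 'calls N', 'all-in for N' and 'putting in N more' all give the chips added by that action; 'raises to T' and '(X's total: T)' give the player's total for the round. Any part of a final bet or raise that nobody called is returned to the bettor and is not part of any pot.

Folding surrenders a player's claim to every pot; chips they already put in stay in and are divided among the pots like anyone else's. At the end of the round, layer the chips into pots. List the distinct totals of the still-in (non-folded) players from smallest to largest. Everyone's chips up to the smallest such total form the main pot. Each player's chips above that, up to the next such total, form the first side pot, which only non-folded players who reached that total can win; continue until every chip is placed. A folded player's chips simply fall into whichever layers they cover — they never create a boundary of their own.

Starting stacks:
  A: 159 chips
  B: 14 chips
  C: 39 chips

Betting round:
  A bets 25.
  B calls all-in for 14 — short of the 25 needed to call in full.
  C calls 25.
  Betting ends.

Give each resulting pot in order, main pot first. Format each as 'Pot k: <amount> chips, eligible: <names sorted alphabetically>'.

Contributions: A=25, B=14, C=25
Pot levels (distinct totals of non-folded players): 14, 25
Layer 1-14: 14 each from A, B, C = 14*3 = 42 chips; eligible A, B, C
Layer 15-25: 11 each from A, C = 11*2 = 22 chips; eligible A, C

Pot 1: 42 chips, eligible: A, B, C
Pot 2: 22 chips, eligible: A, C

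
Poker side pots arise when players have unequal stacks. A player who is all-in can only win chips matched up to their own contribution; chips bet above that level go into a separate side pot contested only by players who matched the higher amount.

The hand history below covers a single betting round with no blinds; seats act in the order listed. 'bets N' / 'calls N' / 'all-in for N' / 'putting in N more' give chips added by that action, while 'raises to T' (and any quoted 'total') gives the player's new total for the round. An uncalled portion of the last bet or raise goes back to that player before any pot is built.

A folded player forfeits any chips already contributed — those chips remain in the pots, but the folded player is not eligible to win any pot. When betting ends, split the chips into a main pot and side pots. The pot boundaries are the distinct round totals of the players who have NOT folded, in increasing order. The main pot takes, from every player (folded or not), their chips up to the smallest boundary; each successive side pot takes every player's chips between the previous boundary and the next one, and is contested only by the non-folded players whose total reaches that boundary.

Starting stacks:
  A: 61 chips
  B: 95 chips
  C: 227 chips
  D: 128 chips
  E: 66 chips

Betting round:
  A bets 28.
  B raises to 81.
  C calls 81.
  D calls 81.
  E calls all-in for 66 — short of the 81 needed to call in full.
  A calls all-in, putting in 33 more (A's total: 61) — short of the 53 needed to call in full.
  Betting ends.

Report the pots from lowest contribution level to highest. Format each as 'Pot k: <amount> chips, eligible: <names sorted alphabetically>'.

Pot 1: 305 chips, eligible: A, B, C, D, E
Pot 2: 20 chips, eligible: B, C, D, E
Pot 3: 45 chips, eligible: B, C, D

Derivation:
Contributions: A=61, B=81, C=81, D=81, E=66
Pot levels (distinct totals of non-folded players): 61, 66, 81
Layer 1-61: 61 each from A, B, C, D, E = 61*5 = 305 chips; eligible A, B, C, D, E
Layer 62-66: 5 each from B, C, D, E = 5*4 = 20 chips; eligible B, C, D, E
Layer 67-81: 15 each from B, C, D = 15*3 = 45 chips; eligible B, C, D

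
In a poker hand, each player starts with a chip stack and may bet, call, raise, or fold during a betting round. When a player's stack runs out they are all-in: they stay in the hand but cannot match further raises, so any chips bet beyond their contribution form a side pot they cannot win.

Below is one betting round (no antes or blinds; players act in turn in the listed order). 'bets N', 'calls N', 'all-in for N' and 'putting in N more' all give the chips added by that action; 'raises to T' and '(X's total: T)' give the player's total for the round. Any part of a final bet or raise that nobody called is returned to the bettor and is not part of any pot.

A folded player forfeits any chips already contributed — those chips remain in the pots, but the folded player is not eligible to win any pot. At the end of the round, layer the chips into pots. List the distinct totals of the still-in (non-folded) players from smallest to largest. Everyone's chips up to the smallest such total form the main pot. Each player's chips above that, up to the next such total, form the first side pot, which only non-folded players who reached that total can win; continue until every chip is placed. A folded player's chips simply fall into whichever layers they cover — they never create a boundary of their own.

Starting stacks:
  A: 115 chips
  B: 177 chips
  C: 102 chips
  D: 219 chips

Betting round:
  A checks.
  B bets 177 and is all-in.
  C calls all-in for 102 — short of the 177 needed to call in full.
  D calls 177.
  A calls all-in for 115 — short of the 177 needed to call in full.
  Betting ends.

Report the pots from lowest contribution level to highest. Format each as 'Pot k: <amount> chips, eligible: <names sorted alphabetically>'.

Contributions: A=115, B=177, C=102, D=177
Pot levels (distinct totals of non-folded players): 102, 115, 177
Layer 1-102: 102 each from A, B, C, D = 102*4 = 408 chips; eligible A, B, C, D
Layer 103-115: 13 each from A, B, D = 13*3 = 39 chips; eligible A, B, D
Layer 116-177: 62 each from B, D = 62*2 = 124 chips; eligible B, D

Pot 1: 408 chips, eligible: A, B, C, D
Pot 2: 39 chips, eligible: A, B, D
Pot 3: 124 chips, eligible: B, D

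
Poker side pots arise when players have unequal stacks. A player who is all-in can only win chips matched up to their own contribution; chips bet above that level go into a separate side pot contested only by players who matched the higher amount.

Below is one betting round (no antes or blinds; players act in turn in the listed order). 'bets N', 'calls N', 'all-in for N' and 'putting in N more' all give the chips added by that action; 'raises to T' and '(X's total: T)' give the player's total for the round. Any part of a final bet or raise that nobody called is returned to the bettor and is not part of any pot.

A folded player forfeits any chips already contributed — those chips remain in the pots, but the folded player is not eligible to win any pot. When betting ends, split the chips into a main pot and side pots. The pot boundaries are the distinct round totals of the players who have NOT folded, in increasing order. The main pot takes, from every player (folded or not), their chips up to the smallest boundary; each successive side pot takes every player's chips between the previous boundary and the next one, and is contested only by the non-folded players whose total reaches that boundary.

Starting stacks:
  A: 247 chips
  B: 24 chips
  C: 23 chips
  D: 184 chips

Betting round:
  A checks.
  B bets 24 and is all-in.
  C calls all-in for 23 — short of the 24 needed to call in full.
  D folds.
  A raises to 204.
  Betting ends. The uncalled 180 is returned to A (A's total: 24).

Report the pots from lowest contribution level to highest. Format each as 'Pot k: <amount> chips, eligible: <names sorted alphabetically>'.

Contributions (after 180 returned to A): A=24, B=24, C=23
Folded: D
Pot levels (distinct totals of non-folded players): 23, 24
Layer 1-23: 23 each from A, B, C = 23*3 = 69 chips; eligible A, B, C
Layer 24-24: 1 each from A, B = 1*2 = 2 chips; eligible A, B

Pot 1: 69 chips, eligible: A, B, C
Pot 2: 2 chips, eligible: A, B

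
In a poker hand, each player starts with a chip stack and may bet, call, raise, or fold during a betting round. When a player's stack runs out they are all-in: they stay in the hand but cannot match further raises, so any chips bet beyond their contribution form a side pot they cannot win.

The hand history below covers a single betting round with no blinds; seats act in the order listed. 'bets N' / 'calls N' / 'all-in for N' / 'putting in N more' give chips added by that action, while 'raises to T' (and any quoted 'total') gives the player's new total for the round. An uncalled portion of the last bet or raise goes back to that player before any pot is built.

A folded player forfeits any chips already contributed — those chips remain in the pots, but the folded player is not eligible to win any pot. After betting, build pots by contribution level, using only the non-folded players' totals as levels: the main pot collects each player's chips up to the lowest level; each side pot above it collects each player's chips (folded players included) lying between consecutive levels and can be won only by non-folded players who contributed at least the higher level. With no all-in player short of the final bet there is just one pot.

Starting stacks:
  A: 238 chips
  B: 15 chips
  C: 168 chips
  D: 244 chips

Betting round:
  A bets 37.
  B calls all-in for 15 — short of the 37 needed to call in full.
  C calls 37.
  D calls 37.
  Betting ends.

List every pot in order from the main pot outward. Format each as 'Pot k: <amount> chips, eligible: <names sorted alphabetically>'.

Contributions: A=37, B=15, C=37, D=37
Pot levels (distinct totals of non-folded players): 15, 37
Layer 1-15: 15 each from A, B, C, D = 15*4 = 60 chips; eligible A, B, C, D
Layer 16-37: 22 each from A, C, D = 22*3 = 66 chips; eligible A, C, D

Pot 1: 60 chips, eligible: A, B, C, D
Pot 2: 66 chips, eligible: A, C, D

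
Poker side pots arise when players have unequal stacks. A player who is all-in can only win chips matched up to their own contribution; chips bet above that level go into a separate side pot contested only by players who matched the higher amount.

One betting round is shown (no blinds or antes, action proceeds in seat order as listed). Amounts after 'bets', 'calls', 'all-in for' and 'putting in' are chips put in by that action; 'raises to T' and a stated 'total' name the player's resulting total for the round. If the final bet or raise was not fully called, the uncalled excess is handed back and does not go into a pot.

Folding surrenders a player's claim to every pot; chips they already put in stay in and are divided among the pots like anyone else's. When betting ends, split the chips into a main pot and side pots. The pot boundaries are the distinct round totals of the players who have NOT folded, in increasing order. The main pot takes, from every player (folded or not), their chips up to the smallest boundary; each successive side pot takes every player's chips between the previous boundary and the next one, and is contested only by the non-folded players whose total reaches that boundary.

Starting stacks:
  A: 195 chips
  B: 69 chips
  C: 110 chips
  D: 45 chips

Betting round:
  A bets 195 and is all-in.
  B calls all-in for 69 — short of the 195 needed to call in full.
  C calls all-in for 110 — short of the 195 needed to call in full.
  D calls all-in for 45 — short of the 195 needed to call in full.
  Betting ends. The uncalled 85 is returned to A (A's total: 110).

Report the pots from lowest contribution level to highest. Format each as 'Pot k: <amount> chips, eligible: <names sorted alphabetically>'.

Contributions (after 85 returned to A): A=110, B=69, C=110, D=45
Pot levels (distinct totals of non-folded players): 45, 69, 110
Layer 1-45: 45 each from A, B, C, D = 45*4 = 180 chips; eligible A, B, C, D
Layer 46-69: 24 each from A, B, C = 24*3 = 72 chips; eligible A, B, C
Layer 70-110: 41 each from A, C = 41*2 = 82 chips; eligible A, C

Pot 1: 180 chips, eligible: A, B, C, D
Pot 2: 72 chips, eligible: A, B, C
Pot 3: 82 chips, eligible: A, C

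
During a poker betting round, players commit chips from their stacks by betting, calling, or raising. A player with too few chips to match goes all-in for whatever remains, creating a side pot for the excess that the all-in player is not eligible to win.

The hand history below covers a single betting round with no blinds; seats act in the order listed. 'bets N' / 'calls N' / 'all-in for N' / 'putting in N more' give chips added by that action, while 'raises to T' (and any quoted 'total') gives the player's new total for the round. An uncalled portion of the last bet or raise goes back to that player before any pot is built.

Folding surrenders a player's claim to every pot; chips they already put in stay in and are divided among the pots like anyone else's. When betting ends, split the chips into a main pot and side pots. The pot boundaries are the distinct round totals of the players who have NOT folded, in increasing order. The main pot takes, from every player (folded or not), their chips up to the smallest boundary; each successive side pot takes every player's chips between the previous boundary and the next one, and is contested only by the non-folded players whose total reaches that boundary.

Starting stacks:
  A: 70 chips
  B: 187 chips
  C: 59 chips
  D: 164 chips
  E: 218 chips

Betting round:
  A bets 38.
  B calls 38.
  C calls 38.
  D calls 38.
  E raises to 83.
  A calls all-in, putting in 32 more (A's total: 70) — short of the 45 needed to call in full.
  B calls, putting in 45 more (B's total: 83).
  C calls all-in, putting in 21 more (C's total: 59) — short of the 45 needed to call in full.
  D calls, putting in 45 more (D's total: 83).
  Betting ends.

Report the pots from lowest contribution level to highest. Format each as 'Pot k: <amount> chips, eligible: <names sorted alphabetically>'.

Pot 1: 295 chips, eligible: A, B, C, D, E
Pot 2: 44 chips, eligible: A, B, D, E
Pot 3: 39 chips, eligible: B, D, E

Derivation:
Contributions: A=70, B=83, C=59, D=83, E=83
Pot levels (distinct totals of non-folded players): 59, 70, 83
Layer 1-59: 59 each from A, B, C, D, E = 59*5 = 295 chips; eligible A, B, C, D, E
Layer 60-70: 11 each from A, B, D, E = 11*4 = 44 chips; eligible A, B, D, E
Layer 71-83: 13 each from B, D, E = 13*3 = 39 chips; eligible B, D, E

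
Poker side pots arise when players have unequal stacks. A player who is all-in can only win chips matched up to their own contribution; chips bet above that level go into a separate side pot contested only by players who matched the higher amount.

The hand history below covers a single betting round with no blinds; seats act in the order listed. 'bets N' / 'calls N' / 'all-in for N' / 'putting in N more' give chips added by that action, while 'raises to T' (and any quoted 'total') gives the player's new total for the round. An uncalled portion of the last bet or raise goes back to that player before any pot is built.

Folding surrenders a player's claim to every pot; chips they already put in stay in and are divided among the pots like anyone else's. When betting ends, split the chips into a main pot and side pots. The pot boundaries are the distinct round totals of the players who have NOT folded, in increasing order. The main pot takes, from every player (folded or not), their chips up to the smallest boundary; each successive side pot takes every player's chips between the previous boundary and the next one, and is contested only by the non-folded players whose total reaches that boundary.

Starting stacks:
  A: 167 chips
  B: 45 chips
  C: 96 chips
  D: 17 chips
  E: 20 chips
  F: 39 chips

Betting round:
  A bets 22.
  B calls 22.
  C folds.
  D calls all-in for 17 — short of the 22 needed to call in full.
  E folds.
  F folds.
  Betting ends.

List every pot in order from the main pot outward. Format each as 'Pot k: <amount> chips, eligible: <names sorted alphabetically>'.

Contributions: A=22, B=22, D=17
Folded: C, E, F
Pot levels (distinct totals of non-folded players): 17, 22
Layer 1-17: 17 each from A, B, D = 17*3 = 51 chips; eligible A, B, D
Layer 18-22: 5 each from A, B = 5*2 = 10 chips; eligible A, B

Pot 1: 51 chips, eligible: A, B, D
Pot 2: 10 chips, eligible: A, B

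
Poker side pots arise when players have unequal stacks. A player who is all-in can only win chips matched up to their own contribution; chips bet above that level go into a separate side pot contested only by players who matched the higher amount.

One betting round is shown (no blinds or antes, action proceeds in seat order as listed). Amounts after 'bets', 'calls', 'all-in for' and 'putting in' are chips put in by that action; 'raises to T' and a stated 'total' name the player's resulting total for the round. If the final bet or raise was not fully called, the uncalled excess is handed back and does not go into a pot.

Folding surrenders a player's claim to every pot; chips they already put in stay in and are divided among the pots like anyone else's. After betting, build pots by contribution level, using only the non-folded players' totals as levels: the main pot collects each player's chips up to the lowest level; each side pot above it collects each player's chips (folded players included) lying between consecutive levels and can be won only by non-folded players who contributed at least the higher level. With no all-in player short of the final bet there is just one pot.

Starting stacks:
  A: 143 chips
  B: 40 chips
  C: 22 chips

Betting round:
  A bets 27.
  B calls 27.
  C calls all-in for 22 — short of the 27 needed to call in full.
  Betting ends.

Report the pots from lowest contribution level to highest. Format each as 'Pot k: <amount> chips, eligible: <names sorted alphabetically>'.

Pot 1: 66 chips, eligible: A, B, C
Pot 2: 10 chips, eligible: A, B

Derivation:
Contributions: A=27, B=27, C=22
Pot levels (distinct totals of non-folded players): 22, 27
Layer 1-22: 22 each from A, B, C = 22*3 = 66 chips; eligible A, B, C
Layer 23-27: 5 each from A, B = 5*2 = 10 chips; eligible A, B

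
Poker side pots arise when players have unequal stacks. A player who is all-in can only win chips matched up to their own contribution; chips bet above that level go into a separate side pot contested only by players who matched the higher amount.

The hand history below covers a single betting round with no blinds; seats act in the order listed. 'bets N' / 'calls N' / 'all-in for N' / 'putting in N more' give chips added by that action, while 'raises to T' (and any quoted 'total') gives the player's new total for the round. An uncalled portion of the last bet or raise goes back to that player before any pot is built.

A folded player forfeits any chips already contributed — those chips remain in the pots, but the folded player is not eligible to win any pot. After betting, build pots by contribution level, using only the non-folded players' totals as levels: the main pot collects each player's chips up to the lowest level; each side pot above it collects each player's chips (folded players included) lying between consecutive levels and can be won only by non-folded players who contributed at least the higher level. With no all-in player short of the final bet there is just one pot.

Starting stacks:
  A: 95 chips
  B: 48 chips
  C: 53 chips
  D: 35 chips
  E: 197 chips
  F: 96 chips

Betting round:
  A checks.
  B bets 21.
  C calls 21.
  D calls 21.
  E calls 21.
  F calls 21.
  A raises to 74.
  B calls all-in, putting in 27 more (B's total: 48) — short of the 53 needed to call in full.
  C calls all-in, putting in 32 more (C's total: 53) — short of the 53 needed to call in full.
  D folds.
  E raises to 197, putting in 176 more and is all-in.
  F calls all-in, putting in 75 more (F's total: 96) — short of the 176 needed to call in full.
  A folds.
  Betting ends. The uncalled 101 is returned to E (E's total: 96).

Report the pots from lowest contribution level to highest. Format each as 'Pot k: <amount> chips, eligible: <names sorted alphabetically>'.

Contributions (after 101 returned to E): A=74, B=48, C=53, D=21, E=96, F=96
Folded: A, D
Pot levels (distinct totals of non-folded players): 48, 53, 96
Layer 1-48: A 48 + B 48 + C 48 + D 21 + E 48 + F 48 = 261 chips; eligible B, C, E, F
Layer 49-53: 5 each from A, C, E, F = 5*4 = 20 chips; eligible C, E, F
Layer 54-96: A 21 + E 43 + F 43 = 107 chips; eligible E, F

Pot 1: 261 chips, eligible: B, C, E, F
Pot 2: 20 chips, eligible: C, E, F
Pot 3: 107 chips, eligible: E, F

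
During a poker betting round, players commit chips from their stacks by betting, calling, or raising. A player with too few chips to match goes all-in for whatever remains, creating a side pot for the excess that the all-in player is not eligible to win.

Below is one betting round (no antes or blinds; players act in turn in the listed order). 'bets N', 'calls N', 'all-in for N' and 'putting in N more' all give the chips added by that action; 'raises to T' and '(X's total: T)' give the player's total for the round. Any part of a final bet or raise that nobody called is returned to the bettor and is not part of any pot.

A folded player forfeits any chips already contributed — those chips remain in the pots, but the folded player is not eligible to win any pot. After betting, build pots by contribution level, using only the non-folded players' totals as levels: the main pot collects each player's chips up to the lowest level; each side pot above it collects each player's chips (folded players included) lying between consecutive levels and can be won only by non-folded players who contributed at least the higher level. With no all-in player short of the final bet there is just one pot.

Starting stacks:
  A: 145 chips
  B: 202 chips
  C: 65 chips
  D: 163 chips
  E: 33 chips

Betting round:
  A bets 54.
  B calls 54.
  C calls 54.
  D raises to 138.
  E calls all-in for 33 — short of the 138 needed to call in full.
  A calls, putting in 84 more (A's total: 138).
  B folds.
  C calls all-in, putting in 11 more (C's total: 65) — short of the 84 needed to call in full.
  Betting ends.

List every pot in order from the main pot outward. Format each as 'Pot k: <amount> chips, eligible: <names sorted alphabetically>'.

Pot 1: 165 chips, eligible: A, C, D, E
Pot 2: 117 chips, eligible: A, C, D
Pot 3: 146 chips, eligible: A, D

Derivation:
Contributions: A=138, B=54, C=65, D=138, E=33
Folded: B
Pot levels (distinct totals of non-folded players): 33, 65, 138
Layer 1-33: 33 each from A, B, C, D, E = 33*5 = 165 chips; eligible A, C, D, E
Layer 34-65: A 32 + B 21 + C 32 + D 32 = 117 chips; eligible A, C, D
Layer 66-138: 73 each from A, D = 73*2 = 146 chips; eligible A, D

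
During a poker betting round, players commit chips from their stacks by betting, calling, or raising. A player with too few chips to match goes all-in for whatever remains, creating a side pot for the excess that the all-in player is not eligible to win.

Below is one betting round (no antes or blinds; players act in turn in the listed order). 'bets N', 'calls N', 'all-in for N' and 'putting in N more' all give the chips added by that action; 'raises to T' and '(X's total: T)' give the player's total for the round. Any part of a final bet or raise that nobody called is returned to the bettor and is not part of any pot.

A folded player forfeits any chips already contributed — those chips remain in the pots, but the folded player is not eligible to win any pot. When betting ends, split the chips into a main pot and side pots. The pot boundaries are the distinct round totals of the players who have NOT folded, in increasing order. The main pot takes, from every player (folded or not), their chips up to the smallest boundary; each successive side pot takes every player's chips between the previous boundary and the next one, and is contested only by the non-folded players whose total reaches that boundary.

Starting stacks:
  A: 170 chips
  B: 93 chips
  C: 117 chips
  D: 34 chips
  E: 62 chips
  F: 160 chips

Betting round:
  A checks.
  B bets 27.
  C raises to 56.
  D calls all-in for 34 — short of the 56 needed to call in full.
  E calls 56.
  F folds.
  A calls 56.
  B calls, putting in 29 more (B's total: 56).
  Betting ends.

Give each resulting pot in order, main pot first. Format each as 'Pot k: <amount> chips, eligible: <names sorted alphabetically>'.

Contributions: A=56, B=56, C=56, D=34, E=56
Folded: F
Pot levels (distinct totals of non-folded players): 34, 56
Layer 1-34: 34 each from A, B, C, D, E = 34*5 = 170 chips; eligible A, B, C, D, E
Layer 35-56: 22 each from A, B, C, E = 22*4 = 88 chips; eligible A, B, C, E

Pot 1: 170 chips, eligible: A, B, C, D, E
Pot 2: 88 chips, eligible: A, B, C, E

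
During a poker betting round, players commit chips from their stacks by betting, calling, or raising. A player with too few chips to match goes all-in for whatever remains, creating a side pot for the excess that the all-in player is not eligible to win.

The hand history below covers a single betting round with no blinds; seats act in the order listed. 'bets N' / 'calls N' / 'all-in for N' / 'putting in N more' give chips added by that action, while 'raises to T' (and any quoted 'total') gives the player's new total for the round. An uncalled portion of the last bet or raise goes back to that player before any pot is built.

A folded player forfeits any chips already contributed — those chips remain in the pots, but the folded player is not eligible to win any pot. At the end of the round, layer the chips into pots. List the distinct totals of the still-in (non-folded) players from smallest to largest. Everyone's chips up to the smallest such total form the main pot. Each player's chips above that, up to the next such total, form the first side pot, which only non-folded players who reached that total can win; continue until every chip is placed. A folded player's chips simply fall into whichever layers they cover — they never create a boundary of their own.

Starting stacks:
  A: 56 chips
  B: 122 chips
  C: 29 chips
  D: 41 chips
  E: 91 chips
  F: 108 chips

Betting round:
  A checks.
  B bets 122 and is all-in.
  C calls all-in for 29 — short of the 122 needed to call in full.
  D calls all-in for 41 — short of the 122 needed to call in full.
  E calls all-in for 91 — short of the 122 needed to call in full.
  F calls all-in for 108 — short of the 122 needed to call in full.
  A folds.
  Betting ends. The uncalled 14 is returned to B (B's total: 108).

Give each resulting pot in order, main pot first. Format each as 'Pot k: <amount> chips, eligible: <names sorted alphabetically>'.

Pot 1: 145 chips, eligible: B, C, D, E, F
Pot 2: 48 chips, eligible: B, D, E, F
Pot 3: 150 chips, eligible: B, E, F
Pot 4: 34 chips, eligible: B, F

Derivation:
Contributions (after 14 returned to B): B=108, C=29, D=41, E=91, F=108
Folded: A
Pot levels (distinct totals of non-folded players): 29, 41, 91, 108
Layer 1-29: 29 each from B, C, D, E, F = 29*5 = 145 chips; eligible B, C, D, E, F
Layer 30-41: 12 each from B, D, E, F = 12*4 = 48 chips; eligible B, D, E, F
Layer 42-91: 50 each from B, E, F = 50*3 = 150 chips; eligible B, E, F
Layer 92-108: 17 each from B, F = 17*2 = 34 chips; eligible B, F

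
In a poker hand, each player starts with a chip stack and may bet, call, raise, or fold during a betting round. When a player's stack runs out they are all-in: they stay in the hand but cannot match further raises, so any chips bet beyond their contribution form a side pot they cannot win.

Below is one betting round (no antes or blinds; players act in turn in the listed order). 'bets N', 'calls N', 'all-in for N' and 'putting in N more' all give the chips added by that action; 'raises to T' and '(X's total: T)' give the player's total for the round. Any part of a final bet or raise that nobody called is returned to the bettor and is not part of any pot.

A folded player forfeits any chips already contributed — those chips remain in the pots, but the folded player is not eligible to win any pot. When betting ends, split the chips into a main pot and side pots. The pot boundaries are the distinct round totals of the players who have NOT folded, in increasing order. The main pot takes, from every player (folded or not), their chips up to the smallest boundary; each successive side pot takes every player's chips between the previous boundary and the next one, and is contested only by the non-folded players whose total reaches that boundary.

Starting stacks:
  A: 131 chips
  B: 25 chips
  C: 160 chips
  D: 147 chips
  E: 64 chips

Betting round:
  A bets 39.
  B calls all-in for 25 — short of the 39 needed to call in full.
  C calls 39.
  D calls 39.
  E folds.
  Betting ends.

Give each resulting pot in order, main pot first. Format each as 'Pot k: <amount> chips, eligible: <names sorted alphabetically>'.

Pot 1: 100 chips, eligible: A, B, C, D
Pot 2: 42 chips, eligible: A, C, D

Derivation:
Contributions: A=39, B=25, C=39, D=39
Folded: E
Pot levels (distinct totals of non-folded players): 25, 39
Layer 1-25: 25 each from A, B, C, D = 25*4 = 100 chips; eligible A, B, C, D
Layer 26-39: 14 each from A, C, D = 14*3 = 42 chips; eligible A, C, D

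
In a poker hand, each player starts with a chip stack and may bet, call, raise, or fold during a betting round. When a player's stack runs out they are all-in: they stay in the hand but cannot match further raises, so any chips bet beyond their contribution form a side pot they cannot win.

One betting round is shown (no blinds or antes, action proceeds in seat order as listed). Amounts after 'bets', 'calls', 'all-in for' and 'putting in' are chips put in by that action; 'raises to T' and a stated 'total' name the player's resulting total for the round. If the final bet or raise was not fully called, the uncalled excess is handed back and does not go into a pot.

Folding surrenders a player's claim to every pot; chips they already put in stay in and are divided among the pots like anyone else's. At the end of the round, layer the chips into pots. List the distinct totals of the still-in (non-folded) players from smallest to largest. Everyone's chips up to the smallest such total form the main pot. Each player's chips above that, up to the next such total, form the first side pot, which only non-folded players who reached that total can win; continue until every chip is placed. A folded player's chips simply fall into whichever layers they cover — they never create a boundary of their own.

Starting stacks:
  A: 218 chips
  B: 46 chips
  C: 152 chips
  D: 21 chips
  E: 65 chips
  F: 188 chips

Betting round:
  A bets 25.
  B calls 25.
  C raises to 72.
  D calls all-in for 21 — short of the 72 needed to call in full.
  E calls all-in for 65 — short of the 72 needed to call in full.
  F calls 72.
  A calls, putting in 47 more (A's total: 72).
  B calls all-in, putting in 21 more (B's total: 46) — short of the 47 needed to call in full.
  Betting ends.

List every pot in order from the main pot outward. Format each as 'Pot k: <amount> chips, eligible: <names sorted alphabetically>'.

Contributions: A=72, B=46, C=72, D=21, E=65, F=72
Pot levels (distinct totals of non-folded players): 21, 46, 65, 72
Layer 1-21: 21 each from A, B, C, D, E, F = 21*6 = 126 chips; eligible A, B, C, D, E, F
Layer 22-46: 25 each from A, B, C, E, F = 25*5 = 125 chips; eligible A, B, C, E, F
Layer 47-65: 19 each from A, C, E, F = 19*4 = 76 chips; eligible A, C, E, F
Layer 66-72: 7 each from A, C, F = 7*3 = 21 chips; eligible A, C, F

Pot 1: 126 chips, eligible: A, B, C, D, E, F
Pot 2: 125 chips, eligible: A, B, C, E, F
Pot 3: 76 chips, eligible: A, C, E, F
Pot 4: 21 chips, eligible: A, C, F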